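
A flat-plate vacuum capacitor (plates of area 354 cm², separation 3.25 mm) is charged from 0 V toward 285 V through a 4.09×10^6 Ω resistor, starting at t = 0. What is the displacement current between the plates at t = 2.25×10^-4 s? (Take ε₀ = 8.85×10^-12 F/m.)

3.94×10^-5 A

C = ε₀A/d = (8.85×10^-12)(0.0354)/(3.25×10^-3) = 9.640×10^-11 F and τ = RC = 3.943×10^-4 s. I_d in the gap equals the RC charging current.
I_d(t) = (V₀/R) e^(−t/τ) = 6.968×10^-5 · e^(−0.5706) = 3.94×10^-5 A.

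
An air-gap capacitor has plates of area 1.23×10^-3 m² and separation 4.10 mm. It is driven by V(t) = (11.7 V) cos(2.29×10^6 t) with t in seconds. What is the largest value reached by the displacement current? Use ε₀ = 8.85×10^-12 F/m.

C = ε₀A/d = (8.85×10^-12)(1.23×10^-3)/(4.10×10^-3) = 2.655×10^-12 F; ω = 2.29×10^6 rad/s.
I_d = C dV/dt, so |I_d|_max = C V₀ ω = (2.655×10^-12)(11.7)(2.29×10^6) = 7.11×10^-5 A.

7.11×10^-5 A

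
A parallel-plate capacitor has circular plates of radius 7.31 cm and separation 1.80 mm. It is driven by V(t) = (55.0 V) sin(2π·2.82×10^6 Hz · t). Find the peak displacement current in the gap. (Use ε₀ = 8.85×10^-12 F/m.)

(dE/dt)_max = V₀ω/d = 5.414×10^11 V/(m·s); ω = 2πf = 1.772×10^7 rad/s.
I_d,max = ε₀ A (dE/dt)_max = (8.85×10^-12)(0.01679)(5.414×10^11) = 0.0804 A.

0.0804 A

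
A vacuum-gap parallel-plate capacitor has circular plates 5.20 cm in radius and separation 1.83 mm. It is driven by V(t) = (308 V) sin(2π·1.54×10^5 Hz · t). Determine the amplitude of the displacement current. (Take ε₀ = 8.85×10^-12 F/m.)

0.0122 A

The displacement current equals the conduction current C dV/dt, which peaks at C V₀ ω.
With C = ε₀A/d = (8.85×10^-12)(8.495×10^-3)/(1.83×10^-3) = 4.108×10^-11 F and ω = 2πf = 9.676×10^5 rad/s, I_d,max = (4.108×10^-11)(308)(9.676×10^5) = 0.0122 A.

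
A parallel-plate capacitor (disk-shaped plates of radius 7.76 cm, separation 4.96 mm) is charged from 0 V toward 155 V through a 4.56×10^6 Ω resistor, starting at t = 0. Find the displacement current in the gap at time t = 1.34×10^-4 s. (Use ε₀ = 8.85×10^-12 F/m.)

1.42×10^-5 A

With C = ε₀A/d = (8.85×10^-12)(0.01892)/(4.96×10^-3) = 3.376×10^-11 F, the time constant is τ = RC = 1.539×10^-4 s, so t/τ = 0.8707 and e^(−t/τ) = 0.4187.
I_d = I_cond = (V₀/R) e^(−t/τ) = (3.399×10^-5)(0.4187) = 1.42×10^-5 A.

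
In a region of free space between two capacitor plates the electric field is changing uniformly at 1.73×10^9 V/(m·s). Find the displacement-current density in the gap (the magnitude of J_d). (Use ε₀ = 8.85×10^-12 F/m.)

J_d = ε₀ ∂E/∂t, so J_d = 0.0153 A/m².

0.0153 A/m²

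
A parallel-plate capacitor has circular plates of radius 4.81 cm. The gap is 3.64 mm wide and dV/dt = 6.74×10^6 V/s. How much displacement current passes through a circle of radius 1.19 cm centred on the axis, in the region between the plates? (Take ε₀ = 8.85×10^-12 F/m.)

dE/dt = (dV/dt)/d = 1.852×10^9 V/(m·s); I_d = ε₀(πR²)(dE/dt) = (8.85×10^-12)(7.268×10^-3)(1.852×10^9) = 1.191×10^-4 A.
Through an area πr² the displacement current is I_d·(πr²/πR²) = I_d (r/R)² = 7.29×10^-6 A.

7.29×10^-6 A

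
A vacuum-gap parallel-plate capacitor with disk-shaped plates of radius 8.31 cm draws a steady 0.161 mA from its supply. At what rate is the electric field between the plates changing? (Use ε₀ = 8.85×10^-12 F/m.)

8.39×10^8 V/(m·s)

Charge continuity gives I_d = I = 1.61×10^-4 A between the plates.
Then dE/dt = I_d/(ε₀A) = 8.39×10^8 V/(m·s).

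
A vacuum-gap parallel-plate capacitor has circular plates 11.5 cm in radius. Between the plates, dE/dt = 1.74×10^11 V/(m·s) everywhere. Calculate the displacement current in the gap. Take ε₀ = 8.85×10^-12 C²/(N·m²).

0.0640 A

The displacement current is ε₀ times dΦ_E/dt = ε₀ A dE/dt = (8.85×10^-12)(0.04155)(1.74×10^11) = 0.0640 A.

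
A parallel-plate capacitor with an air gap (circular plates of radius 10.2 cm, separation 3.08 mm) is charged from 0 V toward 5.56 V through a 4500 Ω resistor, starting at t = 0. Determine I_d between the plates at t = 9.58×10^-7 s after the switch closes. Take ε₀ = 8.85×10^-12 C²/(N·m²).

1.28×10^-4 A

With C = ε₀A/d = (8.85×10^-12)(0.03269)/(3.08×10^-3) = 9.393×10^-11 F, the time constant is τ = RC = 4.227×10^-7 s, so t/τ = 2.266 and e^(−t/τ) = 0.1037.
I_d = I_cond = (V₀/R) e^(−t/τ) = (1.236×10^-3)(0.1037) = 1.28×10^-4 A.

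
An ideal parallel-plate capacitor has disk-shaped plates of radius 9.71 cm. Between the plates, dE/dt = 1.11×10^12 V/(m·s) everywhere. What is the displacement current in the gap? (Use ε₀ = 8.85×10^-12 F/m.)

0.291 A

I_d = ε₀ A (dE/dt) = (8.85×10^-12)(0.02962 m²)(1.11×10^12) = 0.291 A.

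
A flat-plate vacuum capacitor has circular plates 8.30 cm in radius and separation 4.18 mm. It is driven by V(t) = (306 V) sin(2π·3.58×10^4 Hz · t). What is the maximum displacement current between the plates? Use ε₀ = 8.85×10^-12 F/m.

3.15×10^-3 A

C = ε₀A/d = (8.85×10^-12)(0.02164)/(4.18×10^-3) = 4.582×10^-11 F; ω = 2πf = 2.249×10^5 rad/s.
I_d = C dV/dt, so |I_d|_max = C V₀ ω = (4.582×10^-11)(306)(2.249×10^5) = 3.15×10^-3 A.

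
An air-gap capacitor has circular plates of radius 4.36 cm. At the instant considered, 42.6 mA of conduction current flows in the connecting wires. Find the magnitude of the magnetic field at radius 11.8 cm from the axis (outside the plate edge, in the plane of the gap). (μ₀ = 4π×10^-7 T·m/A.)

By continuity the displacement current in the gap matches the conduction current: I_d = 0.0426 A.
Outside the plates the loop encloses all of I_d, so B·2πr = μ₀ I_d and B = 7.22×10^-8 T.

7.22×10^-8 T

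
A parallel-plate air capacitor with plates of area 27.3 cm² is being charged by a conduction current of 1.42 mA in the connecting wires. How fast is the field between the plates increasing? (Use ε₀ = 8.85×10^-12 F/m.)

5.88×10^10 V/(m·s)

Charge continuity gives I_d = I = 1.42×10^-3 A between the plates.
Since I_d = ε₀ A dE/dt, dE/dt = I_d/(ε₀A) = (1.42×10^-3)/((8.85×10^-12)(2.73×10^-3)) = 5.88×10^10 V/(m·s).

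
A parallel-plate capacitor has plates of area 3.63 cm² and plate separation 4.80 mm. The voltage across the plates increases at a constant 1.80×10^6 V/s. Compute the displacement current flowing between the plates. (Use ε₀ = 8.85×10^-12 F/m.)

The field between the plates is E = V/d, so dE/dt = (1.80×10^6)/(4.80×10^-3 m) = 3.750×10^8 V/(m·s).
I_d = ε₀ A (dE/dt) = (8.85×10^-12)(3.63×10^-4)(3.750×10^8) = 1.20×10^-6 A.

1.20×10^-6 A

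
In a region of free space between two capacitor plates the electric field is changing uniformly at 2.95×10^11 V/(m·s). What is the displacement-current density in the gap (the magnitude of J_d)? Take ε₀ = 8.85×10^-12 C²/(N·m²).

2.61 A/m²

The displacement-current density is ε₀ ∂E/∂t = (8.85×10^-12)(2.95×10^11) = 2.61 A/m².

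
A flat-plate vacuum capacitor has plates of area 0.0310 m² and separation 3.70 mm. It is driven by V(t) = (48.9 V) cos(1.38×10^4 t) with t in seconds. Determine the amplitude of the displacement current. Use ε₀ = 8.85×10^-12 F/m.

5.00×10^-5 A

The displacement current equals the conduction current C dV/dt, which peaks at C V₀ ω.
With C = ε₀A/d = (8.85×10^-12)(0.0310)/(3.70×10^-3) = 7.415×10^-11 F and ω = 1.38×10^4 rad/s, I_d,max = (7.415×10^-11)(48.9)(1.38×10^4) = 5.00×10^-5 A.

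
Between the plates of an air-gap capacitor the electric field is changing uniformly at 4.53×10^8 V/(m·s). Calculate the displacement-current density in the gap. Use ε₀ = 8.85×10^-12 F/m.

4.01×10^-3 A/m²

The displacement-current density is ε₀ ∂E/∂t = (8.85×10^-12)(4.53×10^8) = 4.01×10^-3 A/m².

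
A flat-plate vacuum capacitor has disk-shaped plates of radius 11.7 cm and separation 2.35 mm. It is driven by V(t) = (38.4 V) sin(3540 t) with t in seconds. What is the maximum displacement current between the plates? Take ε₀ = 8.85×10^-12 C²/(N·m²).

(dE/dt)_max = V₀ω/d = 5.785×10^7 V/(m·s); ω = 3540 rad/s.
I_d,max = ε₀ A (dE/dt)_max = (8.85×10^-12)(0.04301)(5.785×10^7) = 2.20×10^-5 A.

2.20×10^-5 A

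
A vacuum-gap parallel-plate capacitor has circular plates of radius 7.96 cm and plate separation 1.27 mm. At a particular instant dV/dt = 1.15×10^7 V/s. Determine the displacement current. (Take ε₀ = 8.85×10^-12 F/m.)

The field between the plates is E = V/d, so dE/dt = (1.15×10^7)/(1.27×10^-3 m) = 9.055×10^9 V/(m·s).
I_d = ε₀ A (dE/dt) = (8.85×10^-12)(0.01991)(9.055×10^9) = 1.60×10^-3 A.

1.60×10^-3 A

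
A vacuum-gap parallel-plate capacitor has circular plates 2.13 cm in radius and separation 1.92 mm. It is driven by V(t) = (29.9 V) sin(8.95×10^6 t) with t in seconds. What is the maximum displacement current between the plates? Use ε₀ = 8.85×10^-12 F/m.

The displacement current equals the conduction current C dV/dt, which peaks at C V₀ ω.
With C = ε₀A/d = (8.85×10^-12)(1.425×10^-3)/(1.92×10^-3) = 6.568×10^-12 F and ω = 8.95×10^6 rad/s, I_d,max = (6.568×10^-12)(29.9)(8.95×10^6) = 1.76×10^-3 A.

1.76×10^-3 A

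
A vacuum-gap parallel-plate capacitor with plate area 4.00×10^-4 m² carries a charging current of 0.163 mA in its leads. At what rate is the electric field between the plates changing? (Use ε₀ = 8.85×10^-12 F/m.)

The displacement current between the plates equals the conduction current, I_d = 0.163 mA.
Inverting I_d = ε₀ A dE/dt gives dE/dt = 1.63×10^-4 / (8.85×10^-12 · 4.00×10^-4) = 4.60×10^10 V/(m·s).

4.60×10^10 V/(m·s)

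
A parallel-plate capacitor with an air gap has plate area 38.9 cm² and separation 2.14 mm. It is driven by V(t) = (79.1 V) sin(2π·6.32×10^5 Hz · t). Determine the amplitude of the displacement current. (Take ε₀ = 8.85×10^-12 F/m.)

(dE/dt)_max = V₀ω/d = 1.468×10^11 V/(m·s); ω = 2πf = 3.971×10^6 rad/s.
I_d,max = ε₀ A (dE/dt)_max = (8.85×10^-12)(3.89×10^-3)(1.468×10^11) = 5.05×10^-3 A.

5.05×10^-3 A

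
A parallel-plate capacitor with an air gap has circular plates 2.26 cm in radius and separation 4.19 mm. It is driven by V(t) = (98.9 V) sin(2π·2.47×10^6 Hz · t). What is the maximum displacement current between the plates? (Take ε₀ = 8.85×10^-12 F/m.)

(dE/dt)_max = V₀ω/d = 3.663×10^11 V/(m·s); ω = 2πf = 1.552×10^7 rad/s.
I_d,max = ε₀ A (dE/dt)_max = (8.85×10^-12)(1.605×10^-3)(3.663×10^11) = 5.20×10^-3 A.

5.20×10^-3 A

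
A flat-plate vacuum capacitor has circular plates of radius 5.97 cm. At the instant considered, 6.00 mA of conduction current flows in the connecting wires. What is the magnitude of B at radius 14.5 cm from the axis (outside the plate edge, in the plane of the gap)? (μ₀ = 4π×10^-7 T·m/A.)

8.28×10^-9 T

No conduction current crosses the gap, so I_d there equals the 6.00×10^-3 A in the leads.
With r > R the enclosed displacement current is the full I_d; B = μ₀ I_d / (2πr) = 8.28×10^-9 T.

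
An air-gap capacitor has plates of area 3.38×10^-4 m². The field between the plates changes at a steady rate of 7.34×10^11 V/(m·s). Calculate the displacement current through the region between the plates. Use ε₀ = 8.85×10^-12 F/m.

The displacement current is ε₀ times dΦ_E/dt = ε₀ A dE/dt = (8.85×10^-12)(3.38×10^-4)(7.34×10^11) = 2.20×10^-3 A.

2.20×10^-3 A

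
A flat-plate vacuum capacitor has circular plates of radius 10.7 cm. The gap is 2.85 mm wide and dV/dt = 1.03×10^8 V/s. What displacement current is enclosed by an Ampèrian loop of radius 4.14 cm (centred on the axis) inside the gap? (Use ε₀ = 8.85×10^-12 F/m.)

1.72×10^-3 A

dE/dt = (dV/dt)/d = 3.614×10^10 V/(m·s); I_d = ε₀(πR²)(dE/dt) = (8.85×10^-12)(0.03597)(3.614×10^10) = 0.01150 A.
The field is uniform, so I_d,enc = I_d (r/R)² = (0.01150)(4.14/10.7)² = 1.72×10^-3 A.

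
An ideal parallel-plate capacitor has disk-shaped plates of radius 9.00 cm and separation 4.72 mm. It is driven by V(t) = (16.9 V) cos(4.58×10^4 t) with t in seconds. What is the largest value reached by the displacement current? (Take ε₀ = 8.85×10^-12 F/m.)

The displacement current equals the conduction current C dV/dt, which peaks at C V₀ ω.
With C = ε₀A/d = (8.85×10^-12)(0.02545)/(4.72×10^-3) = 4.772×10^-11 F and ω = 4.58×10^4 rad/s, I_d,max = (4.772×10^-11)(16.9)(4.58×10^4) = 3.69×10^-5 A.

3.69×10^-5 A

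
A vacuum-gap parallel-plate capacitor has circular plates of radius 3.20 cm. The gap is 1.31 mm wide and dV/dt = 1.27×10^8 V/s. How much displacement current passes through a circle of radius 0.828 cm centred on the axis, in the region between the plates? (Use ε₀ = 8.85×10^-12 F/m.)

1.85×10^-4 A

dE/dt = (dV/dt)/d = 9.695×10^10 V/(m·s); I_d = ε₀(πR²)(dE/dt) = (8.85×10^-12)(3.217×10^-3)(9.695×10^10) = 2.760×10^-3 A.
The field is uniform, so I_d,enc = I_d (r/R)² = (2.760×10^-3)(0.828/3.20)² = 1.85×10^-4 A.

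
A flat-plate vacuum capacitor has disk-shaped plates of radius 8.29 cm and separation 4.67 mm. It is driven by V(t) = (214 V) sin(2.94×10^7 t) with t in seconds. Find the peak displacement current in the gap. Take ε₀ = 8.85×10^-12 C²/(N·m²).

0.257 A

The displacement current equals the conduction current C dV/dt, which peaks at C V₀ ω.
With C = ε₀A/d = (8.85×10^-12)(0.02159)/(4.67×10^-3) = 4.091×10^-11 F and ω = 2.94×10^7 rad/s, I_d,max = (4.091×10^-11)(214)(2.94×10^7) = 0.257 A.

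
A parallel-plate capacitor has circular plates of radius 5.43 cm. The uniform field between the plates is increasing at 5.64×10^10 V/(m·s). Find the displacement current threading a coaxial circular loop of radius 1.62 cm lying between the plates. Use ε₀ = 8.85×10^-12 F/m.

Total displacement current: I_d = ε₀(πR²)(dE/dt) = (8.85×10^-12)(9.263×10^-3)(5.64×10^10) = 4.624×10^-3 A.
Through an area πr² the displacement current is I_d·(πr²/πR²) = I_d (r/R)² = 4.12×10^-4 A.

4.12×10^-4 A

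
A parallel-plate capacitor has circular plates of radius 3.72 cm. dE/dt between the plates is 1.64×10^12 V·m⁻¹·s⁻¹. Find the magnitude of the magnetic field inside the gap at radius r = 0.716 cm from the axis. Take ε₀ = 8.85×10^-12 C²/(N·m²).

Total displacement current: I_d = ε₀(πR²)(dE/dt) = (8.85×10^-12)(4.347×10^-3)(1.64×10^12) = 0.06309 A.
An Ampèrian loop of radius r encloses a fraction (r/R)² of I_d. Then B·2πr = μ₀ I_d (r/R)², giving B = μ₀ I_d r/(2πR²) = 6.53×10^-8 T.

6.53×10^-8 T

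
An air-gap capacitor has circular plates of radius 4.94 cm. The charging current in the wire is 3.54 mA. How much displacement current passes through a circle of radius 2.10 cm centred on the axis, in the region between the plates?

No conduction current crosses the gap, so I_d there equals the 3.54×10^-3 A in the leads.
Since J_d is uniform, the enclosed fraction is (r/R)² = 0.1807, giving I_d,enc = 6.40×10^-4 A.

6.40×10^-4 A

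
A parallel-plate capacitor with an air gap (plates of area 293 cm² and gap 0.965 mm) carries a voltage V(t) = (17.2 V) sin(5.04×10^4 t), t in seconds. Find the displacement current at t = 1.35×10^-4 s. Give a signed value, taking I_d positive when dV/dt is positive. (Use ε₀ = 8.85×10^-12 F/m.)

C = ε₀A/d = (8.85×10^-12)(0.0293)/(9.65×10^-4) = 2.687×10^-10 F. dV/dt = V₀ω·cos(ωt); at ωt = 6.804 rad this factor is 0.8674.
I_d = C dV/dt = (2.687×10^-10)(17.2)(5.04×10^4)(0.8674) = 2.02×10^-4 A.

2.02×10^-4 A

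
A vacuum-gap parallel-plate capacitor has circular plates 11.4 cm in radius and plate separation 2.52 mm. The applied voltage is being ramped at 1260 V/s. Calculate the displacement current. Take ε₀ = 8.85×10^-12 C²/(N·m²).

The displacement current equals the charging current C dV/dt. With C = ε₀A/d = (8.85×10^-12)(0.04083)/(2.52×10^-3) = 1.434×10^-10 F, I_d = (1.434×10^-10)(1260) = 1.81×10^-7 A.

1.81×10^-7 A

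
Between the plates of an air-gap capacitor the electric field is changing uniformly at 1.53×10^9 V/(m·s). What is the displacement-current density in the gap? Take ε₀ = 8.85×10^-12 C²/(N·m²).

0.0135 A/m²

J_d = ε₀ dE/dt = (8.85×10^-12)(1.53×10^9) = 0.0135 A/m².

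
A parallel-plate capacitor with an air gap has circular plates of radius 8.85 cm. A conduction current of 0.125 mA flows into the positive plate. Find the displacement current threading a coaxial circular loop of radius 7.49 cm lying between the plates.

8.95×10^-5 A

Between the plates the displacement current equals the wire current: I_d = 0.125 mA = 1.25×10^-4 A.
The field is uniform, so I_d,enc = I_d (r/R)² = (1.25×10^-4)(7.49/8.85)² = 8.95×10^-5 A.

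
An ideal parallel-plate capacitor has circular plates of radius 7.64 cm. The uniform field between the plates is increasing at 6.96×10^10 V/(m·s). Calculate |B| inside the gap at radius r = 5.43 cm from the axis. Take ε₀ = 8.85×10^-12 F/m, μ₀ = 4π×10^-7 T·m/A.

2.10×10^-8 T

I_d = ε₀ dΦ_E/dt = ε₀ πR² (dE/dt) = (8.85×10^-12)(0.01834)(6.96×10^10) = 0.01130 A through the full plate area.
∮B·dl = μ₀ I_d,enc with I_d,enc = I_d r²/R² = 5.708×10^-3 A; so B = μ₀ I_d,enc/(2πr) = 2.10×10^-8 T.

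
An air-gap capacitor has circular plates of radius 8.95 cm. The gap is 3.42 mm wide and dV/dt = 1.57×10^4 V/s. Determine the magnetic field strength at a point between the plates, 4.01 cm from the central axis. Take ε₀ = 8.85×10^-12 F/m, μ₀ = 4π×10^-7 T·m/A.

I_d = C dV/dt with C = ε₀πR²/d = 6.511×10^-11 F, so I_d = (6.511×10^-11)(1.57×10^4) = 1.022×10^-6 A.
∮B·dl = μ₀ I_d,enc with I_d,enc = I_d r²/R² = 2.052×10^-7 A; so B = μ₀ I_d,enc/(2πr) = 1.02×10^-12 T.

1.02×10^-12 T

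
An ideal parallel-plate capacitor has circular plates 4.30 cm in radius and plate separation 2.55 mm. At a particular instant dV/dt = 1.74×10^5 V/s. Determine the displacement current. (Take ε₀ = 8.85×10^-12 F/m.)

C = ε₀A/d = (8.85×10^-12)(5.809×10^-3)/(2.55×10^-3) = 2.016×10^-11 F.
I_d = C dV/dt = (2.016×10^-11)(1.74×10^5) = 3.51×10^-6 A.

3.51×10^-6 A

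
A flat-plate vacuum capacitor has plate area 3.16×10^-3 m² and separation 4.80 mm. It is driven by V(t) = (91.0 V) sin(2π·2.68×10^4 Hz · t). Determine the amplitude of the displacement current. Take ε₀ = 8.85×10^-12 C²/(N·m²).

(dE/dt)_max = V₀ω/d = 3.193×10^9 V/(m·s); ω = 2πf = 1.684×10^5 rad/s.
I_d,max = ε₀ A (dE/dt)_max = (8.85×10^-12)(3.16×10^-3)(3.193×10^9) = 8.93×10^-5 A.

8.93×10^-5 A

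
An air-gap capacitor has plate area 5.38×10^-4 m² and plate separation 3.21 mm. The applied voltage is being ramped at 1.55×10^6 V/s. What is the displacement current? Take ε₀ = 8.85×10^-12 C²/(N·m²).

The displacement current equals the charging current C dV/dt. With C = ε₀A/d = (8.85×10^-12)(5.38×10^-4)/(3.21×10^-3) = 1.483×10^-12 F, I_d = (1.483×10^-12)(1.55×10^6) = 2.30×10^-6 A.

2.30×10^-6 A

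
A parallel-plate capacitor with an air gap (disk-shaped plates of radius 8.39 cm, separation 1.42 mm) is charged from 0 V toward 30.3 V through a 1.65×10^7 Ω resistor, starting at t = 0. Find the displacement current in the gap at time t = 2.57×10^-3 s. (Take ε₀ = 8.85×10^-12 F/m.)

5.93×10^-7 A

With C = ε₀A/d = (8.85×10^-12)(0.02211)/(1.42×10^-3) = 1.378×10^-10 F, the time constant is τ = RC = 2.274×10^-3 s, so t/τ = 1.130 and e^(−t/τ) = 0.3230.
I_d = I_cond = (V₀/R) e^(−t/τ) = (1.836×10^-6)(0.3230) = 5.93×10^-7 A.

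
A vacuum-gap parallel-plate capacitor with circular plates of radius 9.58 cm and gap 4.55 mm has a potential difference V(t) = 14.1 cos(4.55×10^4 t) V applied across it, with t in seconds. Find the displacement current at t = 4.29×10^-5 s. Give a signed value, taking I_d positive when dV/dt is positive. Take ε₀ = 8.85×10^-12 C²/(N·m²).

-3.34×10^-5 A

dV/dt = (14.1)(4.55×10^4)·−sin(1.95195) = -5.955×10^5 V/s.
I_d = C dV/dt with C = ε₀A/d = (8.85×10^-12)(0.02883)/(4.55×10^-3) = 5.608×10^-11 F, so I_d = (5.608×10^-11)(-5.955×10^5) = -3.34×10^-5 A.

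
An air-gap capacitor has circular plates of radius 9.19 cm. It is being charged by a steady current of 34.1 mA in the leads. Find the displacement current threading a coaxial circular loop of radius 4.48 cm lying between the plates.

Between the plates the displacement current equals the wire current: I_d = 34.1 mA = 0.0341 A.
Since J_d is uniform, the enclosed fraction is (r/R)² = 0.2376, giving I_d,enc = 8.10×10^-3 A.

8.10×10^-3 A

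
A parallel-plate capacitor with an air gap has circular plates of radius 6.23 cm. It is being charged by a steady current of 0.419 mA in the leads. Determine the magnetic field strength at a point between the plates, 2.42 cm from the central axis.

5.22×10^-10 T

No conduction current crosses the gap, so I_d there equals the 4.19×10^-4 A in the leads.
An Ampèrian loop of radius r encloses a fraction (r/R)² of I_d. Then B·2πr = μ₀ I_d (r/R)², giving B = μ₀ I_d r/(2πR²) = 5.22×10^-10 T.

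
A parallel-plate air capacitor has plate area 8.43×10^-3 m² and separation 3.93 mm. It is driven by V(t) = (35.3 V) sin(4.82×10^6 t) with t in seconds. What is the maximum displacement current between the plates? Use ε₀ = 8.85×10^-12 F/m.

3.23×10^-3 A

C = ε₀A/d = (8.85×10^-12)(8.43×10^-3)/(3.93×10^-3) = 1.898×10^-11 F; ω = 4.82×10^6 rad/s.
I_d = C dV/dt, so |I_d|_max = C V₀ ω = (1.898×10^-11)(35.3)(4.82×10^6) = 3.23×10^-3 A.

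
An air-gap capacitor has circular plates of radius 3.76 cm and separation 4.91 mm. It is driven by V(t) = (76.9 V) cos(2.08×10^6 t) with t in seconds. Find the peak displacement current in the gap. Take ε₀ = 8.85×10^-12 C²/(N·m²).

(dE/dt)_max = V₀ω/d = 3.258×10^10 V/(m·s); ω = 2.08×10^6 rad/s.
I_d,max = ε₀ A (dE/dt)_max = (8.85×10^-12)(4.441×10^-3)(3.258×10^10) = 1.28×10^-3 A.

1.28×10^-3 A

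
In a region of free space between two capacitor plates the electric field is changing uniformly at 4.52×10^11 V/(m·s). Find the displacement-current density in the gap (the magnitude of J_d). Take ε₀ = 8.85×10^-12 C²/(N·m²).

4.00 A/m²

The displacement-current density is ε₀ ∂E/∂t = (8.85×10^-12)(4.52×10^11) = 4.00 A/m².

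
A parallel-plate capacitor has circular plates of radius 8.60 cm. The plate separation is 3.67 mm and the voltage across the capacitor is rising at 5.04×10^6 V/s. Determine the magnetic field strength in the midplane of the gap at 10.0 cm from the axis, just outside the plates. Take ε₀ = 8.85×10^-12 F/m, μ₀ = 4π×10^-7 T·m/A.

With E = V/d, dE/dt = 1.373×10^9 V/(m·s) and πR² = 0.02324 m², giving I_d = ε₀ πR² dE/dt = 2.824×10^-4 A.
With r > R the enclosed displacement current is the full I_d; B = μ₀ I_d / (2πr) = 5.65×10^-10 T.

5.65×10^-10 T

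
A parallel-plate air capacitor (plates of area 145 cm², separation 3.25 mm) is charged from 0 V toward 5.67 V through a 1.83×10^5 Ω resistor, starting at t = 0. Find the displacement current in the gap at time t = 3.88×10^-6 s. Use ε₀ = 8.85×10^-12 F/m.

1.81×10^-5 A

C = ε₀A/d = (8.85×10^-12)(0.0145)/(3.25×10^-3) = 3.948×10^-11 F, so τ = RC = 7.225×10^-6 s.
The conduction current is I(t) = (V₀/R) e^(−t/τ), and the displacement current between the plates equals it.
t/τ = 0.5370; I_d = (5.67/1.83×10^5) · e^(−0.5370) = (3.098×10^-5)(0.5845) = 1.81×10^-5 A.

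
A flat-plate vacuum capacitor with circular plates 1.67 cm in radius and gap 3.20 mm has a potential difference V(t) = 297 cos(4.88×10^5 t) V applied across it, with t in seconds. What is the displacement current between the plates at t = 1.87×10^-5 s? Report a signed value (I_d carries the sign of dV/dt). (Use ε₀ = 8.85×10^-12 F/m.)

dE/dt = (V₀ω/d)·−sin(ωt) with ωt = 9.1256 rad: (297)(4.88×10^5)(-0.2947)/(3.20×10^-3) = -1.335×10^10 V/(m·s).
I_d = ε₀ A dE/dt = (8.85×10^-12)(8.762×10^-4)(-1.335×10^10) = -1.04×10^-4 A.

-1.04×10^-4 A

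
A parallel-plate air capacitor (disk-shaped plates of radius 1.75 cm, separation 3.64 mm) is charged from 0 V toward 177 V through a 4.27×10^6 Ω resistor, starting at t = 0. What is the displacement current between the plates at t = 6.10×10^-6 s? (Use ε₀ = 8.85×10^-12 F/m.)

C = ε₀A/d = (8.85×10^-12)(9.621×10^-4)/(3.64×10^-3) = 2.339×10^-12 F and τ = RC = 9.988×10^-6 s. I_d in the gap equals the RC charging current.
I_d(t) = (V₀/R) e^(−t/τ) = 4.145×10^-5 · e^(−0.6107) = 2.25×10^-5 A.

2.25×10^-5 A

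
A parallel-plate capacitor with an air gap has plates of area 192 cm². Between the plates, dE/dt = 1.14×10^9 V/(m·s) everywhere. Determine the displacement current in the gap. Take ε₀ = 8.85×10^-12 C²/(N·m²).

1.94×10^-4 A

I_d = ε₀ A (dE/dt) = (8.85×10^-12)(0.0192 m²)(1.14×10^9) = 1.94×10^-4 A.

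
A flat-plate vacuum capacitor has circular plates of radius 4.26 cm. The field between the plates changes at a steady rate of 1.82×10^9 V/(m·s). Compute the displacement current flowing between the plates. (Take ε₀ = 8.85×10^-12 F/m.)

9.18×10^-5 A

I_d = ε₀ A (dE/dt) = (8.85×10^-12)(5.701×10^-3 m²)(1.82×10^9) = 9.18×10^-5 A.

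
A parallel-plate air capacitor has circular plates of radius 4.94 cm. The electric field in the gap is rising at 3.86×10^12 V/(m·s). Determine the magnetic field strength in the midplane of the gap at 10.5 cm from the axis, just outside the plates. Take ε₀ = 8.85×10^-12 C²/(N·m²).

4.99×10^-7 T

I_d = ε₀ dΦ_E/dt = ε₀ πR² (dE/dt) = (8.85×10^-12)(7.667×10^-3)(3.86×10^12) = 0.2619 A through the full plate area.
With r > R the enclosed displacement current is the full I_d; B = μ₀ I_d / (2πr) = 4.99×10^-7 T.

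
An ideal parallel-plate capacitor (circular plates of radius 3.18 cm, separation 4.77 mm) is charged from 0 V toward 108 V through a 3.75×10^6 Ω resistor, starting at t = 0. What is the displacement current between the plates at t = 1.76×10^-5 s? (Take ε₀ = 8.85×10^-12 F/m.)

1.30×10^-5 A

With C = ε₀A/d = (8.85×10^-12)(3.177×10^-3)/(4.77×10^-3) = 5.894×10^-12 F, the time constant is τ = RC = 2.210×10^-5 s, so t/τ = 0.7964 and e^(−t/τ) = 0.4509.
I_d = I_cond = (V₀/R) e^(−t/τ) = (2.880×10^-5)(0.4509) = 1.30×10^-5 A.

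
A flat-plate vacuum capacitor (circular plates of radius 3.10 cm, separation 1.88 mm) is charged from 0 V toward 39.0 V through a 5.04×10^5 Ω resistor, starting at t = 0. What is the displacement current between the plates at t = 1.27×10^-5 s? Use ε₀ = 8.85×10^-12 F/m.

1.31×10^-5 A

With C = ε₀A/d = (8.85×10^-12)(3.019×10^-3)/(1.88×10^-3) = 1.421×10^-11 F, the time constant is τ = RC = 7.162×10^-6 s, so t/τ = 1.773 and e^(−t/τ) = 0.1698.
I_d = I_cond = (V₀/R) e^(−t/τ) = (7.738×10^-5)(0.1698) = 1.31×10^-5 A.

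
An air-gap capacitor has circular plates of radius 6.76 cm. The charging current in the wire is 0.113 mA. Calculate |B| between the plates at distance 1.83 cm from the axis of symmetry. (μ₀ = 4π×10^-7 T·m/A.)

By continuity the displacement current in the gap matches the conduction current: I_d = 1.13×10^-4 A.
∮B·dl = μ₀ I_d,enc with I_d,enc = I_d r²/R² = 8.281×10^-6 A; so B = μ₀ I_d,enc/(2πr) = 9.05×10^-11 T.

9.05×10^-11 T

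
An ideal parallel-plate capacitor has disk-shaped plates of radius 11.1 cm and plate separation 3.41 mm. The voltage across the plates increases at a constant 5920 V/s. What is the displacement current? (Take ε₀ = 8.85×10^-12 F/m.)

5.95×10^-7 A

The displacement current equals the charging current C dV/dt. With C = ε₀A/d = (8.85×10^-12)(0.03871)/(3.41×10^-3) = 1.005×10^-10 F, I_d = (1.005×10^-10)(5920) = 5.95×10^-7 A.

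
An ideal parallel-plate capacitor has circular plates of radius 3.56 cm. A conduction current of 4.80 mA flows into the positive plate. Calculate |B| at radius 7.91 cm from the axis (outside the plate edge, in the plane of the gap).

1.21×10^-8 T

By continuity the displacement current in the gap matches the conduction current: I_d = 4.80×10^-3 A.
For r ≥ R the full I_d is enclosed: B = μ₀ I_d/(2πr) = (4π×10^-7)(4.80×10^-3)/(2π·0.0791) = 1.21×10^-8 T.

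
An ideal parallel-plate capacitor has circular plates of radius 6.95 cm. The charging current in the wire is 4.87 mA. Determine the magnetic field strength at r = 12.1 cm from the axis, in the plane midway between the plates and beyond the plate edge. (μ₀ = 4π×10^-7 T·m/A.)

8.05×10^-9 T

No conduction current crosses the gap, so I_d there equals the 4.87×10^-3 A in the leads.
With r > R the enclosed displacement current is the full I_d; B = μ₀ I_d / (2πr) = 8.05×10^-9 T.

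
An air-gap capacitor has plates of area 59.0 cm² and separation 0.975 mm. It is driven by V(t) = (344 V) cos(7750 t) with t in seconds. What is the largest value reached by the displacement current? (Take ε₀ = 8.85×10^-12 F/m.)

1.43×10^-4 A

(dE/dt)_max = V₀ω/d = 2.734×10^9 V/(m·s); ω = 7750 rad/s.
I_d,max = ε₀ A (dE/dt)_max = (8.85×10^-12)(5.90×10^-3)(2.734×10^9) = 1.43×10^-4 A.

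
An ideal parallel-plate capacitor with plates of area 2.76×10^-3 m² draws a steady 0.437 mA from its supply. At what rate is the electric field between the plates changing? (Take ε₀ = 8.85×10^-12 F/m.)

Charge continuity gives I_d = I = 4.37×10^-4 A between the plates.
Since I_d = ε₀ A dE/dt, dE/dt = I_d/(ε₀A) = (4.37×10^-4)/((8.85×10^-12)(2.76×10^-3)) = 1.79×10^10 V/(m·s).

1.79×10^10 V/(m·s)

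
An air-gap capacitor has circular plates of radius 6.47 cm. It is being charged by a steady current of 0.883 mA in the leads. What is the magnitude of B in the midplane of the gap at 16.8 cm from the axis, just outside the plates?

Between the plates the displacement current equals the wire current: I_d = 0.883 mA = 8.83×10^-4 A.
With r > R the enclosed displacement current is the full I_d; B = μ₀ I_d / (2πr) = 1.05×10^-9 T.

1.05×10^-9 T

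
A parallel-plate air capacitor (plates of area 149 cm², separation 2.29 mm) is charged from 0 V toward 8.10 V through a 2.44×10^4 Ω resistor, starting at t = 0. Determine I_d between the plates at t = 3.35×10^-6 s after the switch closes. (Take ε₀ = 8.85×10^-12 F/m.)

C = ε₀A/d = (8.85×10^-12)(0.0149)/(2.29×10^-3) = 5.758×10^-11 F and τ = RC = 1.405×10^-6 s. I_d in the gap equals the RC charging current.
I_d(t) = (V₀/R) e^(−t/τ) = 3.320×10^-4 · e^(−2.384) = 3.06×10^-5 A.

3.06×10^-5 A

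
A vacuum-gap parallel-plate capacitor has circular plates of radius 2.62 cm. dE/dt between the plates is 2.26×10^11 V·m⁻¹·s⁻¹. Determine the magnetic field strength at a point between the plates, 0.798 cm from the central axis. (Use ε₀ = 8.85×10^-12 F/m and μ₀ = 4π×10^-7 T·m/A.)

1.00×10^-8 T

I_d = ε₀ dΦ_E/dt = ε₀ πR² (dE/dt) = (8.85×10^-12)(2.157×10^-3)(2.26×10^11) = 4.314×10^-3 A through the full plate area.
An Ampèrian loop of radius r encloses a fraction (r/R)² of I_d. Then B·2πr = μ₀ I_d (r/R)², giving B = μ₀ I_d r/(2πR²) = 1.00×10^-8 T.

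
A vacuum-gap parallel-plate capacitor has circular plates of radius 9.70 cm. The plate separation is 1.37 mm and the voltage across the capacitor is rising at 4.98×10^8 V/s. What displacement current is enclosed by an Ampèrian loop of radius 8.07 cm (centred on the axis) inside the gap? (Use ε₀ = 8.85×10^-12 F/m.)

0.0658 A

I_d = C dV/dt with C = ε₀πR²/d = 1.910×10^-10 F, so I_d = (1.910×10^-10)(4.98×10^8) = 0.09512 A.
Through an area πr² the displacement current is I_d·(πr²/πR²) = I_d (r/R)² = 0.0658 A.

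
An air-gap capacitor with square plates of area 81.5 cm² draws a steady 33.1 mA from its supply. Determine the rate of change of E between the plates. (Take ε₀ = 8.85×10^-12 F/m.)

4.59×10^11 V/(m·s)

The displacement current between the plates equals the conduction current, I_d = 33.1 mA.
Since I_d = ε₀ A dE/dt, dE/dt = I_d/(ε₀A) = (0.0331)/((8.85×10^-12)(8.15×10^-3)) = 4.59×10^11 V/(m·s).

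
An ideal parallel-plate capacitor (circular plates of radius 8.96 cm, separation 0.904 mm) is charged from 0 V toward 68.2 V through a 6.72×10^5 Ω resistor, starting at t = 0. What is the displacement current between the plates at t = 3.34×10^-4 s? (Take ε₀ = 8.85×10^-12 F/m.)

1.36×10^-5 A

C = ε₀A/d = (8.85×10^-12)(0.02522)/(9.04×10^-4) = 2.469×10^-10 F and τ = RC = 1.659×10^-4 s. I_d in the gap equals the RC charging current.
I_d(t) = (V₀/R) e^(−t/τ) = 1.015×10^-4 · e^(−2.013) = 1.36×10^-5 A.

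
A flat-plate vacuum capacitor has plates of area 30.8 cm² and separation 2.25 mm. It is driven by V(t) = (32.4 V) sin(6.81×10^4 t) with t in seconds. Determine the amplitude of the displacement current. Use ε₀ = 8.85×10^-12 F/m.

(dE/dt)_max = V₀ω/d = 9.806×10^8 V/(m·s); ω = 6.81×10^4 rad/s.
I_d,max = ε₀ A (dE/dt)_max = (8.85×10^-12)(3.08×10^-3)(9.806×10^8) = 2.67×10^-5 A.

2.67×10^-5 A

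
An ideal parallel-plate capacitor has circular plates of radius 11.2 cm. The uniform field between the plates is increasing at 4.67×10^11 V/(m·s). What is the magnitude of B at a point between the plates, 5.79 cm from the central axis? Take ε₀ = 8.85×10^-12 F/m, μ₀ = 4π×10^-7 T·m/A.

Total displacement current: I_d = ε₀(πR²)(dE/dt) = (8.85×10^-12)(0.03941)(4.67×10^11) = 0.1629 A.
For r < R the Ampère–Maxwell law gives B(2πr) = μ₀ I_d (r²/R²), so B = μ₀ I_d r/(2πR²) = (4π×10^-7)(0.1629)(0.0579)/(2π·0.112²) = 1.50×10^-7 T.

1.50×10^-7 T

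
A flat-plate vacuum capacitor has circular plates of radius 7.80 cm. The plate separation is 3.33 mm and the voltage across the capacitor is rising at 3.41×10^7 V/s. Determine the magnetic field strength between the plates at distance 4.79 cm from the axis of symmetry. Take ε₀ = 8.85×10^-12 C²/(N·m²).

2.73×10^-9 T

I_d = C dV/dt with C = ε₀πR²/d = 5.079×10^-11 F, so I_d = (5.079×10^-11)(3.41×10^7) = 1.732×10^-3 A.
An Ampèrian loop of radius r encloses a fraction (r/R)² of I_d. Then B·2πr = μ₀ I_d (r/R)², giving B = μ₀ I_d r/(2πR²) = 2.73×10^-9 T.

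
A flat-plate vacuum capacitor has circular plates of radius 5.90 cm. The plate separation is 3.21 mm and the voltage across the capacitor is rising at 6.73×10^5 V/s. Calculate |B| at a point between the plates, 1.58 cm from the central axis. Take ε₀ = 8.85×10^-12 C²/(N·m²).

With E = V/d, dE/dt = 2.097×10^8 V/(m·s) and πR² = 0.01094 m², giving I_d = ε₀ πR² dE/dt = 2.030×10^-5 A.
∮B·dl = μ₀ I_d,enc with I_d,enc = I_d r²/R² = 1.456×10^-6 A; so B = μ₀ I_d,enc/(2πr) = 1.84×10^-11 T.

1.84×10^-11 T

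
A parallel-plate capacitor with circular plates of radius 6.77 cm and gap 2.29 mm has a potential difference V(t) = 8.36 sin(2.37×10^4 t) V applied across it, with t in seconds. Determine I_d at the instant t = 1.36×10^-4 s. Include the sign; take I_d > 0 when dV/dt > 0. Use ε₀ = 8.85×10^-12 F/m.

-1.10×10^-5 A

dE/dt = (V₀ω/d)·cos(ωt) with ωt = 3.2232 rad: (8.36)(2.37×10^4)(-0.9967)/(2.29×10^-3) = -8.624×10^7 V/(m·s).
I_d = ε₀ A dE/dt = (8.85×10^-12)(0.01440)(-8.624×10^7) = -1.10×10^-5 A.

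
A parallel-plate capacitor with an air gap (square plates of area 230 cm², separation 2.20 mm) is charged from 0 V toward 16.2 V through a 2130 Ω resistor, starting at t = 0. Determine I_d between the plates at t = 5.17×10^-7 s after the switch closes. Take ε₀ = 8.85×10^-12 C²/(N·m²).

5.52×10^-4 A

With C = ε₀A/d = (8.85×10^-12)(0.0230)/(2.20×10^-3) = 9.252×10^-11 F, the time constant is τ = RC = 1.971×10^-7 s, so t/τ = 2.623 and e^(−t/τ) = 0.07258.
I_d = I_cond = (V₀/R) e^(−t/τ) = (7.606×10^-3)(0.07258) = 5.52×10^-4 A.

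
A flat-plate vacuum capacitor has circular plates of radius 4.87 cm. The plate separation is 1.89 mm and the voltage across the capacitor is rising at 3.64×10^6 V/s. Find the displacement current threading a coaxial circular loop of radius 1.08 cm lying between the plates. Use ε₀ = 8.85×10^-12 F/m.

6.25×10^-6 A

I_d = C dV/dt with C = ε₀πR²/d = 3.489×10^-11 F, so I_d = (3.489×10^-11)(3.64×10^6) = 1.270×10^-4 A.
Through an area πr² the displacement current is I_d·(πr²/πR²) = I_d (r/R)² = 6.25×10^-6 A.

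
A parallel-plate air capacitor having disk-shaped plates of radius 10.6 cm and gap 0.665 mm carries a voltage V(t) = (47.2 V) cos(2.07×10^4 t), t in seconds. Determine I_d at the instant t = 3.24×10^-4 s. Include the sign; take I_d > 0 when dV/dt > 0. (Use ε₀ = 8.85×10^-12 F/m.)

-1.89×10^-4 A

dE/dt = (V₀ω/d)·−sin(ωt) with ωt = 6.7068 rad: (47.2)(2.07×10^4)(-0.4111)/(6.65×10^-4) = -6.040×10^8 V/(m·s).
I_d = ε₀ A dE/dt = (8.85×10^-12)(0.03530)(-6.040×10^8) = -1.89×10^-4 A.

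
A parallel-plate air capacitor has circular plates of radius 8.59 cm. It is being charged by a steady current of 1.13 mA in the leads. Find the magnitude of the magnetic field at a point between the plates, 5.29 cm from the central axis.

1.62×10^-9 T

No conduction current crosses the gap, so I_d there equals the 1.13×10^-3 A in the leads.
An Ampèrian loop of radius r encloses a fraction (r/R)² of I_d. Then B·2πr = μ₀ I_d (r/R)², giving B = μ₀ I_d r/(2πR²) = 1.62×10^-9 T.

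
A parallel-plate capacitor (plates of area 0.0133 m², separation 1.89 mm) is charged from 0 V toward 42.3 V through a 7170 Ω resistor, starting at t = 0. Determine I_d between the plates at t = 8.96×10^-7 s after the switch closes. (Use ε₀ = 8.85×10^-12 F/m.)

C = ε₀A/d = (8.85×10^-12)(0.0133)/(1.89×10^-3) = 6.228×10^-11 F and τ = RC = 4.465×10^-7 s. I_d in the gap equals the RC charging current.
I_d(t) = (V₀/R) e^(−t/τ) = 5.900×10^-3 · e^(−2.007) = 7.93×10^-4 A.

7.93×10^-4 A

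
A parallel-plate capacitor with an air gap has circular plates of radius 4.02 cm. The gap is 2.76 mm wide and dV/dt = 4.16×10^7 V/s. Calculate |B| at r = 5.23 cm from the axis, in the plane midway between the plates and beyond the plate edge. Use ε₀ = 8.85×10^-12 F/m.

2.59×10^-9 T

With E = V/d, dE/dt = 1.507×10^10 V/(m·s) and πR² = 5.077×10^-3 m², giving I_d = ε₀ πR² dE/dt = 6.771×10^-4 A.
For r ≥ R the full I_d is enclosed: B = μ₀ I_d/(2πr) = (4π×10^-7)(6.771×10^-4)/(2π·0.0523) = 2.59×10^-9 T.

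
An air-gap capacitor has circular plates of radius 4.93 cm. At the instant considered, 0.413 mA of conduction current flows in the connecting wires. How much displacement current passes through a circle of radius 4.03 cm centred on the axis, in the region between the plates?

No conduction current crosses the gap, so I_d there equals the 4.13×10^-4 A in the leads.
Through an area πr² the displacement current is I_d·(πr²/πR²) = I_d (r/R)² = 2.76×10^-4 A.

2.76×10^-4 A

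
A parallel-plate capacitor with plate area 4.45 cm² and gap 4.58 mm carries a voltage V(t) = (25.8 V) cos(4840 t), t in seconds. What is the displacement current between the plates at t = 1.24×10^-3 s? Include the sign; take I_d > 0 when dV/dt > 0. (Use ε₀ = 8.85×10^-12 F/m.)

2.98×10^-8 A

dE/dt = (V₀ω/d)·−sin(ωt) with ωt = 6.0016 rad: (25.8)(4840)(0.2779)/(4.58×10^-3) = 7.577×10^6 V/(m·s).
I_d = ε₀ A dE/dt = (8.85×10^-12)(4.45×10^-4)(7.577×10^6) = 2.98×10^-8 A.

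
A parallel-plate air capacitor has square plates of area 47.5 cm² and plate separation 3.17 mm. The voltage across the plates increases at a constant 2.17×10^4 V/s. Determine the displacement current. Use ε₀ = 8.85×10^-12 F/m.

2.88×10^-7 A

E = V/d so dE/dt = (dV/dt)/d = 6.845×10^6 V/(m·s), and I_d = ε₀ A dE/dt = (8.85×10^-12)(4.75×10^-3)(6.845×10^6) = 2.88×10^-7 A.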